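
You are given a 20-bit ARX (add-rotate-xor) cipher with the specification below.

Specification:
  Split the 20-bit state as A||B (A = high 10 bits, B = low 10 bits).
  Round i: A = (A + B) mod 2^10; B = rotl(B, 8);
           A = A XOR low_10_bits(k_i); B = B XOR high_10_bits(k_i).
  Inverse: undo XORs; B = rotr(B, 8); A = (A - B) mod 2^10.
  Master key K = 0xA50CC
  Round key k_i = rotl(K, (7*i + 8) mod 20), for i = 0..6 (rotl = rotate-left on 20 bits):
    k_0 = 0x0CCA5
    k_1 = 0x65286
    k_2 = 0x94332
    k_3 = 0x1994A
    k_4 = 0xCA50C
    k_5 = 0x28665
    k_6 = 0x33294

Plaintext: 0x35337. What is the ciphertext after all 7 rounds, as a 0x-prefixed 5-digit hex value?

s_0 = plaintext = 0x35337
s_1 = Round(s_0, k_0) = 0x2BBFE
s_2 = Round(s_1, k_1) = 0x8AB6B
s_3 = Round(s_2, k_2) = 0xA9D8A
s_4 = Round(s_3, k_3) = 0x5EE04
s_5 = Round(s_4, k_4) = 0x9CFA8
s_6 = Round(s_5, k_5) = 0x1F84B
s_7 = Round(s_6, k_6) = 0x977DE

0x977DE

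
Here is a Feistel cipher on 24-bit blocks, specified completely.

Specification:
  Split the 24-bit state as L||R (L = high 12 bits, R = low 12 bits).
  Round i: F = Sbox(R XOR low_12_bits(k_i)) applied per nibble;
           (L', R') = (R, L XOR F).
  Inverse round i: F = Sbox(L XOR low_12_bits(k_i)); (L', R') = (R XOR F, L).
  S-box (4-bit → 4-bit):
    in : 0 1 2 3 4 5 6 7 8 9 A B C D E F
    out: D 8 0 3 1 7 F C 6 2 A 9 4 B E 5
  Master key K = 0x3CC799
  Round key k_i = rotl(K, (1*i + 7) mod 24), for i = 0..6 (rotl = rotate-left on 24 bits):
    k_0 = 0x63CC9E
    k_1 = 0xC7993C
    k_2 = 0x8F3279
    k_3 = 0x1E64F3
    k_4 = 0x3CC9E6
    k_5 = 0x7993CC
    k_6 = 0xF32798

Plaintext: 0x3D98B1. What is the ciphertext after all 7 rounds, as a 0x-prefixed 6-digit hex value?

0xA39FE7

s_0 = plaintext = 0x3D98B1
s_1 = Round(s_0, k_0) = 0x8B12DC
s_2 = Round(s_1, k_1) = 0x2DC15C
s_3 = Round(s_2, k_2) = 0x15C1DB
s_4 = Round(s_3, k_3) = 0x1DB65A
s_5 = Round(s_4, k_4) = 0x65A44F
s_6 = Round(s_5, k_5) = 0x44FA39
s_7 = Round(s_6, k_6) = 0xA39FE7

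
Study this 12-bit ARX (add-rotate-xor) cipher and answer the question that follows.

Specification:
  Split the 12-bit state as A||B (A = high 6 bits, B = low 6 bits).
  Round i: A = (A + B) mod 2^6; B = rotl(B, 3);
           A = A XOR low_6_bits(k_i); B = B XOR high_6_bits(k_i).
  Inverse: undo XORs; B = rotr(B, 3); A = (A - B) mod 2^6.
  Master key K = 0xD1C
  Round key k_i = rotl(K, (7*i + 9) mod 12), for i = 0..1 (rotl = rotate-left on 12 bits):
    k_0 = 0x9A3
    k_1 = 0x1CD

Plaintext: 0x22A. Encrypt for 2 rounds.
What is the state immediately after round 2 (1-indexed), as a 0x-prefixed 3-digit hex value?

0x259

s_0 = plaintext = 0x22A
s_1 = Round(s_0, k_0) = 0x473
s_2 = Round(s_1, k_1) = 0x259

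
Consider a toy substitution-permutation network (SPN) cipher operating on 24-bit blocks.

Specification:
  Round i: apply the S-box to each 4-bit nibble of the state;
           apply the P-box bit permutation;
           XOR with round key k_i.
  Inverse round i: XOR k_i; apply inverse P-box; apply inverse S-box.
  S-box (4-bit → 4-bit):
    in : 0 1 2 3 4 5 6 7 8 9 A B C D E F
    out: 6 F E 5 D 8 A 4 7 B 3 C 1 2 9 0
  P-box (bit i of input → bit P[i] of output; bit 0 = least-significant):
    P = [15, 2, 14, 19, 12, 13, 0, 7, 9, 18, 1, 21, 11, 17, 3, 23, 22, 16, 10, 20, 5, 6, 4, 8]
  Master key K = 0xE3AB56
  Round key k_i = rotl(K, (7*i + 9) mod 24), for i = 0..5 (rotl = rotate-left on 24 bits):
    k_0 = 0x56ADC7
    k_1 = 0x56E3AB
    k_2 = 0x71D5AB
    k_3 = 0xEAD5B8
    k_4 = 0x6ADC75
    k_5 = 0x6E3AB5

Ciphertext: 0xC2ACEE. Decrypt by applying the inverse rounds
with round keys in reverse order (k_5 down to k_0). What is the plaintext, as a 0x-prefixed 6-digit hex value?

s_0 = ciphertext = 0xC2ACEE
s_1 = InvRound(s_0, k_5) = 0x07B13E
s_2 = InvRound(s_1, k_4) = 0x68320B
s_3 = InvRound(s_2, k_3) = 0x476323
s_4 = InvRound(s_3, k_2) = 0xFB099C
s_5 = InvRound(s_4, k_1) = 0x3DE101
s_6 = InvRound(s_5, k_0) = 0xD8AB52

0xD8AB52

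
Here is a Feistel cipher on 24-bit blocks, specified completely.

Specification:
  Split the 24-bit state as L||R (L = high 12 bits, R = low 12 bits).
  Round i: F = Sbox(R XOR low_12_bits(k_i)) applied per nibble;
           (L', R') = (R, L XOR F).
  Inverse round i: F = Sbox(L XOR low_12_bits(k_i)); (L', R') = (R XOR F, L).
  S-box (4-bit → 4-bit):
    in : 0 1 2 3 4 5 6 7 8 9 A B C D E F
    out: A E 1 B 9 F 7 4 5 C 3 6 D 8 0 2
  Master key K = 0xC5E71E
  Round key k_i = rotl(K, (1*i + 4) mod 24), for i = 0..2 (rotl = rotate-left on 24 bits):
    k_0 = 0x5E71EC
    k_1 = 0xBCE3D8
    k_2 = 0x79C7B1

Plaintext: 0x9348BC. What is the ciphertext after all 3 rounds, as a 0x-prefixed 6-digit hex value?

s_0 = plaintext = 0x9348BC
s_1 = Round(s_0, k_0) = 0x8BC5CE
s_2 = Round(s_1, k_1) = 0x5CEF5B
s_3 = Round(s_2, k_2) = 0xF5B0CD

0xF5B0CD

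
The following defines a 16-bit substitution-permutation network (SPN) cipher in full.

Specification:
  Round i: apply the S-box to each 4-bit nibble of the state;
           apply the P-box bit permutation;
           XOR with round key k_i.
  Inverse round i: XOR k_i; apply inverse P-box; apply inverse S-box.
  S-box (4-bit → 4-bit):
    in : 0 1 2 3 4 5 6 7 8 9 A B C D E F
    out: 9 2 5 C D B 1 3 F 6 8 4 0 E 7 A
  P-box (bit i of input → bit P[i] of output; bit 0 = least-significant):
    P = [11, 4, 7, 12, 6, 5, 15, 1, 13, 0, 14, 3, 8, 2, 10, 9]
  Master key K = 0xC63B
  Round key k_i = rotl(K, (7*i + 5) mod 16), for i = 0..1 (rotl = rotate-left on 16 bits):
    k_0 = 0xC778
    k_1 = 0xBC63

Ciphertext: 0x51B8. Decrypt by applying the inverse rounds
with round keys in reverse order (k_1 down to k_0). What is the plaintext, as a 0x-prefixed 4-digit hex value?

0x82D7

s_0 = ciphertext = 0x51B8
s_1 = InvRound(s_0, k_1) = 0x284E
s_2 = InvRound(s_1, k_0) = 0x82D7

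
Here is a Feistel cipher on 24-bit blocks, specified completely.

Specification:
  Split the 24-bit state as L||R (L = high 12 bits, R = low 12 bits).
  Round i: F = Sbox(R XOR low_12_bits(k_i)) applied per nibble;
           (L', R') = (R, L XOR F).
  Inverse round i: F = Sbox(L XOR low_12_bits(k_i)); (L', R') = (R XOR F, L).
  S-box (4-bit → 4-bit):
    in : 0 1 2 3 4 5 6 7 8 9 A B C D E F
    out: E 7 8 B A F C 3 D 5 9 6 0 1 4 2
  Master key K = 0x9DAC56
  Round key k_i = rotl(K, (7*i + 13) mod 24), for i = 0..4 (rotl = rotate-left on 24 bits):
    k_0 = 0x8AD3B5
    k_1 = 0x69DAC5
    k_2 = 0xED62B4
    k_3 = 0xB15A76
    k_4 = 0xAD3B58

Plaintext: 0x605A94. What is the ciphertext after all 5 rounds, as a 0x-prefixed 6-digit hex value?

0x2B5718

s_0 = plaintext = 0x605A94
s_1 = Round(s_0, k_0) = 0xA94382
s_2 = Round(s_1, k_1) = 0x382F37
s_3 = Round(s_2, k_2) = 0xF37259
s_4 = Round(s_3, k_3) = 0x2592B5
s_5 = Round(s_4, k_4) = 0x2B5718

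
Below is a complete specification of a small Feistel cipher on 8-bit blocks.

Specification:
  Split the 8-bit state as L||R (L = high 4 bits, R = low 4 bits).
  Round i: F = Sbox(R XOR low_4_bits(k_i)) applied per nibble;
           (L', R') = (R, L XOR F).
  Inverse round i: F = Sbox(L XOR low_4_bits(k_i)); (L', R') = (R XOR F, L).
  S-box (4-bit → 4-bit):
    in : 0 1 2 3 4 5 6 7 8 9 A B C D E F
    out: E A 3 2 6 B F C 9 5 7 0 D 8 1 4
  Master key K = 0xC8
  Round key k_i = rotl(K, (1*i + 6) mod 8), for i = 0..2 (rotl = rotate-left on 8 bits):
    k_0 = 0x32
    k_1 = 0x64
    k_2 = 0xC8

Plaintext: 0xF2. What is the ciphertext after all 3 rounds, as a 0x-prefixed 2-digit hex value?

0x9B

s_0 = plaintext = 0xF2
s_1 = Round(s_0, k_0) = 0x21
s_2 = Round(s_1, k_1) = 0x19
s_3 = Round(s_2, k_2) = 0x9B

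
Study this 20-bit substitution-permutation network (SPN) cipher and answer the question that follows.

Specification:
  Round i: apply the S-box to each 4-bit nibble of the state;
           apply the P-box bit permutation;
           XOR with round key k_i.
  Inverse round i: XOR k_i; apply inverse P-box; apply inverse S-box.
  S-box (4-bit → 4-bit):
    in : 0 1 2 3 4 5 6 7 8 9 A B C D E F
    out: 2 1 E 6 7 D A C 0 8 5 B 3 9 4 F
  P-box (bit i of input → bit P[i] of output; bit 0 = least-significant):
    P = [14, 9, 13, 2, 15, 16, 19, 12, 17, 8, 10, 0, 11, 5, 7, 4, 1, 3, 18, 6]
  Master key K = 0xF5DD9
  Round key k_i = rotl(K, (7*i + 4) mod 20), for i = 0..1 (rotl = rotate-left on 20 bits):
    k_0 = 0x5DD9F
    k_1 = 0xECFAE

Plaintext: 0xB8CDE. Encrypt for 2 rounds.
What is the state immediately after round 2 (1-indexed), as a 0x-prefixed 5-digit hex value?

s_0 = plaintext = 0xB8CDE
s_1 = Round(s_0, k_0) = 0x76CD5
s_2 = Round(s_1, k_1) = 0x83EDA

0x83EDA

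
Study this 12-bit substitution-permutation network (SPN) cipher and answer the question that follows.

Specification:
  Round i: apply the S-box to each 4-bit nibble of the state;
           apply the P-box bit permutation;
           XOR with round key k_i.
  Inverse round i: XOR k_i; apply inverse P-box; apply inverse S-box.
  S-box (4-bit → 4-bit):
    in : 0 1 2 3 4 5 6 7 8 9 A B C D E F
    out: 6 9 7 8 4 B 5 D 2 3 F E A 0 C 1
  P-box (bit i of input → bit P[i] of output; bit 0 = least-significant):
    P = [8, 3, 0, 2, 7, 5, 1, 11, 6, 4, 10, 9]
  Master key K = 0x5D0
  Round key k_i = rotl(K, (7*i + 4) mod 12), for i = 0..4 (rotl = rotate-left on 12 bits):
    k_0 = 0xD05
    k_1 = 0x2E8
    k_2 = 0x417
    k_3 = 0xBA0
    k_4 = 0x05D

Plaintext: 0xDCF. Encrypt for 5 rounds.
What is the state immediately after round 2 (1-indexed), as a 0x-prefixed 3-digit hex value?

s_0 = plaintext = 0xDCF
s_1 = Round(s_0, k_0) = 0x425
s_2 = Round(s_1, k_1) = 0x746
s_3 = Round(s_2, k_2) = 0x354
s_4 = Round(s_3, k_3) = 0x101
s_5 = Round(s_4, k_4) = 0x33B

0x746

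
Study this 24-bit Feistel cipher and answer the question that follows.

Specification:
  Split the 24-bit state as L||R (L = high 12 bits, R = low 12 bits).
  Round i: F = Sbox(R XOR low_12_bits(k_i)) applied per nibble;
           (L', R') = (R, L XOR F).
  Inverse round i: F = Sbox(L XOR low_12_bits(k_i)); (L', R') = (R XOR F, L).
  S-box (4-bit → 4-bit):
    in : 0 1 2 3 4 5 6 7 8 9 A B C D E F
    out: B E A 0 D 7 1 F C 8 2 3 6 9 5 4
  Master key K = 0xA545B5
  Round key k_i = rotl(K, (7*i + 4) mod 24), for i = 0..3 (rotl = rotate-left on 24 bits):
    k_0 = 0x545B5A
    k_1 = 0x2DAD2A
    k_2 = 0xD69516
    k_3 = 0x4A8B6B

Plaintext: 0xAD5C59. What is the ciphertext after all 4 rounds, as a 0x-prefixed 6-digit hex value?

s_0 = plaintext = 0xAD5C59
s_1 = Round(s_0, k_0) = 0xC59565
s_2 = Round(s_1, k_1) = 0x56508D
s_3 = Round(s_2, k_2) = 0x08D2E6
s_4 = Round(s_3, k_3) = 0x2E6844

0x2E6844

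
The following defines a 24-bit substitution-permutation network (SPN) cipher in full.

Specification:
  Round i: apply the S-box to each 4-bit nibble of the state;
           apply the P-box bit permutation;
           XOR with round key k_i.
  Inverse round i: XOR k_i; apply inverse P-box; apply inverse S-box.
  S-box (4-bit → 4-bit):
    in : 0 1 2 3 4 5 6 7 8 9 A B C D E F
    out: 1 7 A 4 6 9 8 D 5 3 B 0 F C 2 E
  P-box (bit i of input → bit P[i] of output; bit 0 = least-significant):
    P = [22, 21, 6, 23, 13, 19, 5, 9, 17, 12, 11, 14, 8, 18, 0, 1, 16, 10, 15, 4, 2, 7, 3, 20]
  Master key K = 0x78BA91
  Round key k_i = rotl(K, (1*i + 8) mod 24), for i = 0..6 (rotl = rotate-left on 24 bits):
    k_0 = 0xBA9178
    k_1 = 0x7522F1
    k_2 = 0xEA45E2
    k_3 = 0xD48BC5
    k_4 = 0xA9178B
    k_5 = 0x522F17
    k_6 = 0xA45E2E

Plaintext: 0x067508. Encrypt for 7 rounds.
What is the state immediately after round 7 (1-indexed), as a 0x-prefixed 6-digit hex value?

0x6A9B34

s_0 = plaintext = 0x067508
s_1 = Round(s_0, k_0) = 0xF8F02F
s_2 = Round(s_1, k_1) = 0xCAA03A
s_3 = Round(s_2, k_2) = 0x1D405C
s_4 = Round(s_3, k_3) = 0x322918
s_5 = Round(s_4, k_4) = 0xE723F1
s_6 = Round(s_5, k_5) = 0x3FA5E5
s_7 = Round(s_6, k_6) = 0x6A9B34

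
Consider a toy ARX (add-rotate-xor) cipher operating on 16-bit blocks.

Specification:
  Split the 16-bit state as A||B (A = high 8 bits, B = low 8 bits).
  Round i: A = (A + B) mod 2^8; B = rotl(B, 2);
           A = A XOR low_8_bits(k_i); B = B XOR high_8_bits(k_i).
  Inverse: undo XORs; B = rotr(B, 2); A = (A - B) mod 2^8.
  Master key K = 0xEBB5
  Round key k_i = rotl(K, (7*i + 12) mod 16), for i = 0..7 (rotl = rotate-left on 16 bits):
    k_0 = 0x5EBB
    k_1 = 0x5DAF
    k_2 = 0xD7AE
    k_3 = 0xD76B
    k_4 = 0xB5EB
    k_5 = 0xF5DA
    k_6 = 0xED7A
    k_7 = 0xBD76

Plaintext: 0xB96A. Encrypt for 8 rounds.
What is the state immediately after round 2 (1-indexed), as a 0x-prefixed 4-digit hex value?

0x2082

s_0 = plaintext = 0xB96A
s_1 = Round(s_0, k_0) = 0x98F7
s_2 = Round(s_1, k_1) = 0x2082
s_3 = Round(s_2, k_2) = 0x0CDD
s_4 = Round(s_3, k_3) = 0x82A0
s_5 = Round(s_4, k_4) = 0xC937
s_6 = Round(s_5, k_5) = 0xDA29
s_7 = Round(s_6, k_6) = 0x7949
s_8 = Round(s_7, k_7) = 0xB498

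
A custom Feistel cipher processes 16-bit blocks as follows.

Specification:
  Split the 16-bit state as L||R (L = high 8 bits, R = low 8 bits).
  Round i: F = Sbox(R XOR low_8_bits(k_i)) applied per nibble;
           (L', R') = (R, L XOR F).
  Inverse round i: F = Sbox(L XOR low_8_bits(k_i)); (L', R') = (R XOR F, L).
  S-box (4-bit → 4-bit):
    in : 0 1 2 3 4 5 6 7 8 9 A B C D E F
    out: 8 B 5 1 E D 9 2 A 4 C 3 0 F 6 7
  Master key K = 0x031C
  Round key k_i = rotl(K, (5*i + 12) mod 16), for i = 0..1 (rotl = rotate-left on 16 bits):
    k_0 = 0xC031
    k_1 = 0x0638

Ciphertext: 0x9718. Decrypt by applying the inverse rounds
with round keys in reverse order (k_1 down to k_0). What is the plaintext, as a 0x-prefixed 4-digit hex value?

s_0 = ciphertext = 0x9718
s_1 = InvRound(s_0, k_1) = 0xDF97
s_2 = InvRound(s_1, k_0) = 0xF1DF

0xF1DF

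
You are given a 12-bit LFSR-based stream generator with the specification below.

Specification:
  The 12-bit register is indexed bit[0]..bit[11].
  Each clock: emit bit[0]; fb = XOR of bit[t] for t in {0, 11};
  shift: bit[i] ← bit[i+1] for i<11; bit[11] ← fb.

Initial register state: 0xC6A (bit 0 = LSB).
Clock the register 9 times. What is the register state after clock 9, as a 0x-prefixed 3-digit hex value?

0xECE

reg_0 = 0xC6A
clock 1: out=0, reg = 0xE35
clock 2: out=1, reg = 0x71A
clock 3: out=0, reg = 0x38D
clock 4: out=1, reg = 0x9C6
clock 5: out=0, reg = 0xCE3
clock 6: out=1, reg = 0x671
clock 7: out=1, reg = 0xB38
clock 8: out=0, reg = 0xD9C
clock 9: out=0, reg = 0xECE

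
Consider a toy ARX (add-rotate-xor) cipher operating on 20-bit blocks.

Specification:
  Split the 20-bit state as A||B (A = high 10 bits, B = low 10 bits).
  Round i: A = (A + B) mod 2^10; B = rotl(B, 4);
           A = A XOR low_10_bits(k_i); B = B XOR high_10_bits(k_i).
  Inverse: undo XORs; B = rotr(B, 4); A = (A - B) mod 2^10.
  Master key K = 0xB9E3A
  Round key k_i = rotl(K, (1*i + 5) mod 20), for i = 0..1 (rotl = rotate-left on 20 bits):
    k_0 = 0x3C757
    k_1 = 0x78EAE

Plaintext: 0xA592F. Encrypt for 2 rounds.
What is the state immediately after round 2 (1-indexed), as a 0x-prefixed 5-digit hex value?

s_0 = plaintext = 0xA592F
s_1 = Round(s_0, k_0) = 0x24A05
s_2 = Round(s_1, k_1) = 0x0E5BB

0x0E5BB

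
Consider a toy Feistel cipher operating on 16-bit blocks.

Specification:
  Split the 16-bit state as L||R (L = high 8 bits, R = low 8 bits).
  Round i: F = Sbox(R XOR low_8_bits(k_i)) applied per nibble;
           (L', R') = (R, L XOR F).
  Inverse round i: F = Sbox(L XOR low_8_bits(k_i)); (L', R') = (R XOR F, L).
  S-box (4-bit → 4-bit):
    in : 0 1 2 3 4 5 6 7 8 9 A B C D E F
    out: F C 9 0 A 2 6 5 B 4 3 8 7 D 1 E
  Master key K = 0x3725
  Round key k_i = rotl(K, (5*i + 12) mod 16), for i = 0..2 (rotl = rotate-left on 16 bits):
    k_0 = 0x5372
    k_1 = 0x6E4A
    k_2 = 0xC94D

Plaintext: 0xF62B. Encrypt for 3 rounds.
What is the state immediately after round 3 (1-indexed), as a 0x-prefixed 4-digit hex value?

0x604F

s_0 = plaintext = 0xF62B
s_1 = Round(s_0, k_0) = 0x2BD2
s_2 = Round(s_1, k_1) = 0xD260
s_3 = Round(s_2, k_2) = 0x604F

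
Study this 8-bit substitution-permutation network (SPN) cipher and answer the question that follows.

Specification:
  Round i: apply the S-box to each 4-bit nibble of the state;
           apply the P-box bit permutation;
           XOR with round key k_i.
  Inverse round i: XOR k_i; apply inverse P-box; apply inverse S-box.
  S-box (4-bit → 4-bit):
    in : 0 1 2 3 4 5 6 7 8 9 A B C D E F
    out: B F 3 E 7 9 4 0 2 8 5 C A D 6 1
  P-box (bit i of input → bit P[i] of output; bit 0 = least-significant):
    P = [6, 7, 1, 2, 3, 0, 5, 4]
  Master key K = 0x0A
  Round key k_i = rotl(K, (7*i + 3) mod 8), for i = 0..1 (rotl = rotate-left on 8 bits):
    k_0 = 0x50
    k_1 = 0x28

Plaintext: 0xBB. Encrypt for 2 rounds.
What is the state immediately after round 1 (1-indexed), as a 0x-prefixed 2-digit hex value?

s_0 = plaintext = 0xBB
s_1 = Round(s_0, k_0) = 0x66
s_2 = Round(s_1, k_1) = 0x0A

0x66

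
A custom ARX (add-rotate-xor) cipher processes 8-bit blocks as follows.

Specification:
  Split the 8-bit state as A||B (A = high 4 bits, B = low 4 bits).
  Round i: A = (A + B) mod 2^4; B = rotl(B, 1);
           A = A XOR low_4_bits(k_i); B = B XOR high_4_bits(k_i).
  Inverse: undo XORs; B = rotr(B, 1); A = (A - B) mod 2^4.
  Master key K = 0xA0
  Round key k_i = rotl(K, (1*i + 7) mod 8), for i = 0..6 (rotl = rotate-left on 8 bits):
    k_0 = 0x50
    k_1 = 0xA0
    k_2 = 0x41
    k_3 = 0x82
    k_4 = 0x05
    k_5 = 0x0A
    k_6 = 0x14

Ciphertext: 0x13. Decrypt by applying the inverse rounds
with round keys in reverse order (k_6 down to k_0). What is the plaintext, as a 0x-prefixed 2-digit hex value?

0x44

s_0 = ciphertext = 0x13
s_1 = InvRound(s_0, k_6) = 0x41
s_2 = InvRound(s_1, k_5) = 0x68
s_3 = InvRound(s_2, k_4) = 0xF4
s_4 = InvRound(s_3, k_3) = 0x76
s_5 = InvRound(s_4, k_2) = 0x51
s_6 = InvRound(s_5, k_1) = 0x8D
s_7 = InvRound(s_6, k_0) = 0x44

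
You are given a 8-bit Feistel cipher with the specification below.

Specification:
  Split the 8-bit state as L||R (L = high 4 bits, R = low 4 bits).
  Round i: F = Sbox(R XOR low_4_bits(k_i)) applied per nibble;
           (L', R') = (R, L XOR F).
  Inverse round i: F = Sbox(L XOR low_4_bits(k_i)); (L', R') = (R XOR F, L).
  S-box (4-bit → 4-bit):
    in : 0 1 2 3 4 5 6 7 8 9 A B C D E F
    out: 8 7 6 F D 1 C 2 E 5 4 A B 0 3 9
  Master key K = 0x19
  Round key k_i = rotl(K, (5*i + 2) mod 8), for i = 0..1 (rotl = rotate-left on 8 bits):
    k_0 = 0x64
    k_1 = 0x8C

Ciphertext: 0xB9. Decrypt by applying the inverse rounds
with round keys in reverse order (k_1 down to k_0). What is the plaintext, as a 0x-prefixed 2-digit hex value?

0x2B

s_0 = ciphertext = 0xB9
s_1 = InvRound(s_0, k_1) = 0xBB
s_2 = InvRound(s_1, k_0) = 0x2B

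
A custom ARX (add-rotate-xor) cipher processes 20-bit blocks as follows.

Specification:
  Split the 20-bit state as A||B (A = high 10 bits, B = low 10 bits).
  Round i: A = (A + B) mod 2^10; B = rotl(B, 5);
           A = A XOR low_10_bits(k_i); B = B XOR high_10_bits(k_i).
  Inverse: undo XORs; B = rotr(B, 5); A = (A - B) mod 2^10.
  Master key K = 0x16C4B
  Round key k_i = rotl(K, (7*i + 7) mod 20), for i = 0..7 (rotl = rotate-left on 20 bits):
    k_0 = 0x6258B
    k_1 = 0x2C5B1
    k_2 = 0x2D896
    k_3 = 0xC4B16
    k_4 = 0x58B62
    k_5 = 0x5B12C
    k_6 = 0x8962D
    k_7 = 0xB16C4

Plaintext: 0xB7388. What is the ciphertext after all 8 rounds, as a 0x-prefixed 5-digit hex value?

s_0 = plaintext = 0xB7388
s_1 = Round(s_0, k_0) = 0xFBC95
s_2 = Round(s_1, k_1) = 0x4D615
s_3 = Round(s_2, k_2) = 0xF7206
s_4 = Round(s_3, k_3) = 0xBD3C2
s_5 = Round(s_4, k_4) = 0x7513C
s_6 = Round(s_5, k_5) = 0x8F2E5
s_7 = Round(s_6, k_6) = 0xC3292
s_8 = Round(s_7, k_7) = 0xD6891

0xD6891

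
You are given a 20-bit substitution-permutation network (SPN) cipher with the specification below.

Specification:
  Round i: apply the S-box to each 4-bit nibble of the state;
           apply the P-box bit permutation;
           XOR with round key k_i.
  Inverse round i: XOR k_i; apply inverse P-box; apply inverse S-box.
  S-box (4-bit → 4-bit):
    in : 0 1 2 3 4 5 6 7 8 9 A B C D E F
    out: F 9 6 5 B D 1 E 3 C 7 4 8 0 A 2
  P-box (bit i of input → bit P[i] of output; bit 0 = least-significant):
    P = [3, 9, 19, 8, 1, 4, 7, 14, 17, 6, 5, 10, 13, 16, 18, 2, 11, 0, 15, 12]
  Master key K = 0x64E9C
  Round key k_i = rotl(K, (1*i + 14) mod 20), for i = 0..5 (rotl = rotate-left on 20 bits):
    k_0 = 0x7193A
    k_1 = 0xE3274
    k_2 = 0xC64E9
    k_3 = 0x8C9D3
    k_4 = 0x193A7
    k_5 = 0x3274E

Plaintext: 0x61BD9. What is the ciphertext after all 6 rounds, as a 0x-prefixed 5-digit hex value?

0x52D6A

s_0 = plaintext = 0x61BD9
s_1 = Round(s_0, k_0) = 0xF301E
s_2 = Round(s_1, k_1) = 0x85517
s_3 = Round(s_2, k_2) = 0x20BCE
s_4 = Round(s_3, k_3) = 0xD2AF6
s_5 = Round(s_4, k_4) = 0x693DF
s_6 = Round(s_5, k_5) = 0x52D6A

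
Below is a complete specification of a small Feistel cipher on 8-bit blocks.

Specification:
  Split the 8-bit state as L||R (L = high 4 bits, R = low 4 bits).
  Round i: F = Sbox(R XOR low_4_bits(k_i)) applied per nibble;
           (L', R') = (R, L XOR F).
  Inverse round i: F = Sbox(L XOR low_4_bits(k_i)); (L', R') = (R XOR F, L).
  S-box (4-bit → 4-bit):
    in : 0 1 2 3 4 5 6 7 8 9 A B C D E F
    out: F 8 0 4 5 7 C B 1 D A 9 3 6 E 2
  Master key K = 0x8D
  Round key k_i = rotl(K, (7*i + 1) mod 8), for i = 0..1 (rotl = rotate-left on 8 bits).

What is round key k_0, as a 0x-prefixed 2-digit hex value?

0x1B

K = 0x8D
k_0 = rotl(K, (7*0+1) mod 8) = rotl(K, 1) = 0x1B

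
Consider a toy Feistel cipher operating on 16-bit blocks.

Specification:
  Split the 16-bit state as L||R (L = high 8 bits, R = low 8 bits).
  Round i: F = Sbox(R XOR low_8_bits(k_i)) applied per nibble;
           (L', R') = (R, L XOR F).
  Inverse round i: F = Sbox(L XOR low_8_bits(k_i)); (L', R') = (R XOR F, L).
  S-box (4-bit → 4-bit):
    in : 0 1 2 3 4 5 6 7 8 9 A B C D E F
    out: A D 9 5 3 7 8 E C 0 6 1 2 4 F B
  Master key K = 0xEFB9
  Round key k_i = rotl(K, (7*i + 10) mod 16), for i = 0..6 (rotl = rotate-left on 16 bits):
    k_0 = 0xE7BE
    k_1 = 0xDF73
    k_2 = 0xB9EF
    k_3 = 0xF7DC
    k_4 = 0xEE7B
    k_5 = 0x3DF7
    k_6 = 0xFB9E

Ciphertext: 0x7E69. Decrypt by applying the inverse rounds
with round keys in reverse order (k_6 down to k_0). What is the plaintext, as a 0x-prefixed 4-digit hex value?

s_0 = ciphertext = 0x7E69
s_1 = InvRound(s_0, k_6) = 0x937E
s_2 = InvRound(s_1, k_5) = 0xFD93
s_3 = InvRound(s_2, k_4) = 0x5BFD
s_4 = InvRound(s_3, k_3) = 0x335B
s_5 = InvRound(s_4, k_2) = 0x1933
s_6 = InvRound(s_5, k_1) = 0xB519
s_7 = InvRound(s_6, k_0) = 0xB8B5

0xB8B5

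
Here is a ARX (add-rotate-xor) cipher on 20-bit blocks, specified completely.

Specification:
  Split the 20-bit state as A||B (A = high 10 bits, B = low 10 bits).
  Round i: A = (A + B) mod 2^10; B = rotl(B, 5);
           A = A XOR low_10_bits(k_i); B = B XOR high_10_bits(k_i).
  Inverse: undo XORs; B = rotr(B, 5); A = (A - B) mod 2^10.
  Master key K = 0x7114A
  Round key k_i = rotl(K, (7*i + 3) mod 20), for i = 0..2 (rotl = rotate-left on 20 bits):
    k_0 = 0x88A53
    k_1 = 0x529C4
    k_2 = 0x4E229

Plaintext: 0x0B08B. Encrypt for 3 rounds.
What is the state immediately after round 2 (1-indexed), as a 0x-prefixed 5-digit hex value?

0xFB990

s_0 = plaintext = 0x0B08B
s_1 = Round(s_0, k_0) = 0xB9346
s_2 = Round(s_1, k_1) = 0xFB990
s_3 = Round(s_2, k_2) = 0xD5F34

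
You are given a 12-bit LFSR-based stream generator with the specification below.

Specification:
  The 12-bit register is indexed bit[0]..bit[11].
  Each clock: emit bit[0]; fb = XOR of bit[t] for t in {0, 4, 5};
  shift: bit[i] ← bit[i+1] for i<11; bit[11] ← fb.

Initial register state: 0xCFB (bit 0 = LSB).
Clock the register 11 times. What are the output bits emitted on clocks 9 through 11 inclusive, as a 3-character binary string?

reg_0 = 0xCFB
clock 1: out=1, reg = 0xE7D
clock 2: out=1, reg = 0xF3E
clock 3: out=0, reg = 0x79F
clock 4: out=1, reg = 0x3CF
clock 5: out=1, reg = 0x9E7
clock 6: out=1, reg = 0x4F3
clock 7: out=1, reg = 0xA79
clock 8: out=1, reg = 0xD3C
clock 9: out=0, reg = 0x69E
clock 10: out=0, reg = 0xB4F
clock 11: out=1, reg = 0xDA7

001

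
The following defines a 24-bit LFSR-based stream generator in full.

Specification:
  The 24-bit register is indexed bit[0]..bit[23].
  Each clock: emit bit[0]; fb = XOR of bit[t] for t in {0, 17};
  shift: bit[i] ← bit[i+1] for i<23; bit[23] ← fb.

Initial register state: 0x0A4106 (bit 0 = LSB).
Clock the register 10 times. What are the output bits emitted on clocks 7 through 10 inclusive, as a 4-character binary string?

0010

reg_0 = 0x0A4106
clock 1: out=0, reg = 0x852083
clock 2: out=1, reg = 0xC29041
clock 3: out=1, reg = 0x614820
clock 4: out=0, reg = 0x30A410
clock 5: out=0, reg = 0x185208
clock 6: out=0, reg = 0x0C2904
clock 7: out=0, reg = 0x061482
clock 8: out=0, reg = 0x830A41
clock 9: out=1, reg = 0x418520
clock 10: out=0, reg = 0x20C290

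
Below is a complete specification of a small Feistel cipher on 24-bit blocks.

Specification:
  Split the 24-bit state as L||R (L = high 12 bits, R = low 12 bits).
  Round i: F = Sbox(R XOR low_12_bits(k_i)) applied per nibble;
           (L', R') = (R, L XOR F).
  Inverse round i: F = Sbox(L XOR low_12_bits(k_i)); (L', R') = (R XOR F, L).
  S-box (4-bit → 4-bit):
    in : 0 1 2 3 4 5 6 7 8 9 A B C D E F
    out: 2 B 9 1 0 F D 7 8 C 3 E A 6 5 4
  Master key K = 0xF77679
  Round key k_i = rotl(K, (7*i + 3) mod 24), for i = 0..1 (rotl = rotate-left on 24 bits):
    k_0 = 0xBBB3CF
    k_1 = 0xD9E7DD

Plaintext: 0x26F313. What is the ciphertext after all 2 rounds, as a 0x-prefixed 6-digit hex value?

s_0 = plaintext = 0x26F313
s_1 = Round(s_0, k_0) = 0x313005
s_2 = Round(s_1, k_1) = 0x00547B

0x00547B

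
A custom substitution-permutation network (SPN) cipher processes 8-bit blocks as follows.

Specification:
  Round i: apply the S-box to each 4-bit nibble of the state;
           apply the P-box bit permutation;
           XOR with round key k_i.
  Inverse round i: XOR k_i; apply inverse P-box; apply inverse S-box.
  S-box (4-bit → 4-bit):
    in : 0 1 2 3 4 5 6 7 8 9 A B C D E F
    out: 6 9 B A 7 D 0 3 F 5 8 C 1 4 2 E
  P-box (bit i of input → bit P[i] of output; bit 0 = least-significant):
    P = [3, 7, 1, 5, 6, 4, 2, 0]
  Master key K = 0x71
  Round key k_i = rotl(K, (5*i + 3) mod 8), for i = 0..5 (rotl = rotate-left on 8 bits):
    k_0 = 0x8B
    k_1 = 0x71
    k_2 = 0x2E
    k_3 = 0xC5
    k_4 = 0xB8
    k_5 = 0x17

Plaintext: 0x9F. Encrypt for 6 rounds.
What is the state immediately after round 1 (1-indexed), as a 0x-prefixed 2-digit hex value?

s_0 = plaintext = 0x9F
s_1 = Round(s_0, k_0) = 0x6D
s_2 = Round(s_1, k_1) = 0x73
s_3 = Round(s_2, k_2) = 0xDE
s_4 = Round(s_3, k_3) = 0x41
s_5 = Round(s_4, k_4) = 0xC4
s_6 = Round(s_5, k_5) = 0xDD

0x6D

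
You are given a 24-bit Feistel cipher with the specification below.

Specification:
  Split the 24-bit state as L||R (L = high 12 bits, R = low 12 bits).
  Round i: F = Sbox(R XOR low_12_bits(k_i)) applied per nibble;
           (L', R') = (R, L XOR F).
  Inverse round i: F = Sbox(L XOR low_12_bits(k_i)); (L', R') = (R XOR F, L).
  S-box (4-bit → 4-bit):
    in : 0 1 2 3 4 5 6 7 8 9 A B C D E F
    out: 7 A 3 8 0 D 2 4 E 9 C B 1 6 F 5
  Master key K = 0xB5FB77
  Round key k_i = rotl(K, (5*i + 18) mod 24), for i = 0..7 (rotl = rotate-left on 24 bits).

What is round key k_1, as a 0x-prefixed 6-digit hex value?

0xDAFDBB

K = 0xB5FB77
k_0 = rotl(K, (5*0+18) mod 24) = rotl(K, 18) = 0xDED7ED
k_1 = rotl(K, (5*1+18) mod 24) = rotl(K, 23) = 0xDAFDBB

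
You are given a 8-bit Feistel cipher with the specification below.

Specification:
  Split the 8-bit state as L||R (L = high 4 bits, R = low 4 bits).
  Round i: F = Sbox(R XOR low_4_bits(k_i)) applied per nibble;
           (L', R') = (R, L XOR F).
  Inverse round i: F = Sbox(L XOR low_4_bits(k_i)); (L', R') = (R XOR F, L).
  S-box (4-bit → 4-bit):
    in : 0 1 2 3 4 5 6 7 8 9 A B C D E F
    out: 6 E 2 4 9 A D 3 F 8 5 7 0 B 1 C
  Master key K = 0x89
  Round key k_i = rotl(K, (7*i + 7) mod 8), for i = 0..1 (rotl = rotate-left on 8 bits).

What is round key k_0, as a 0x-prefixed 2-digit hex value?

K = 0x89
k_0 = rotl(K, (7*0+7) mod 8) = rotl(K, 7) = 0xC4

0xC4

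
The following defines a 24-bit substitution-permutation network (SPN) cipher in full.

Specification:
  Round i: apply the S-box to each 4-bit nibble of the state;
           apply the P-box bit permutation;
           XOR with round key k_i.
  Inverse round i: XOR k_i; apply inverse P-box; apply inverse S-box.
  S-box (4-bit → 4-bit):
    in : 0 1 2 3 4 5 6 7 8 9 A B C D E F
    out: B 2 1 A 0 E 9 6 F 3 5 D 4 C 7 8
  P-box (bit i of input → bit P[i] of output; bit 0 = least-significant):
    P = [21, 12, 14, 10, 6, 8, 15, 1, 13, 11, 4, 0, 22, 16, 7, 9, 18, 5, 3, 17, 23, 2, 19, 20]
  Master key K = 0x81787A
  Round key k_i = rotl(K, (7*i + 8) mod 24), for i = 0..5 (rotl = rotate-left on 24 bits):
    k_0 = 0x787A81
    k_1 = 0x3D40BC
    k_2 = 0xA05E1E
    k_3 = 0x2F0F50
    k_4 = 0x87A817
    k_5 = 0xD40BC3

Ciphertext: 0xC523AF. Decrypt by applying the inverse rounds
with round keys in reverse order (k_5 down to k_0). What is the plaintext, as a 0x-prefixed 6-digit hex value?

0x5D758D

s_0 = ciphertext = 0xC523AF
s_1 = InvRound(s_0, k_5) = 0x371924
s_2 = InvRound(s_1, k_4) = 0x614B59
s_3 = InvRound(s_2, k_3) = 0xCB2F4D
s_4 = InvRound(s_3, k_2) = 0xCF9B0E
s_5 = InvRound(s_4, k_1) = 0x63B75E
s_6 = InvRound(s_5, k_0) = 0x5D758D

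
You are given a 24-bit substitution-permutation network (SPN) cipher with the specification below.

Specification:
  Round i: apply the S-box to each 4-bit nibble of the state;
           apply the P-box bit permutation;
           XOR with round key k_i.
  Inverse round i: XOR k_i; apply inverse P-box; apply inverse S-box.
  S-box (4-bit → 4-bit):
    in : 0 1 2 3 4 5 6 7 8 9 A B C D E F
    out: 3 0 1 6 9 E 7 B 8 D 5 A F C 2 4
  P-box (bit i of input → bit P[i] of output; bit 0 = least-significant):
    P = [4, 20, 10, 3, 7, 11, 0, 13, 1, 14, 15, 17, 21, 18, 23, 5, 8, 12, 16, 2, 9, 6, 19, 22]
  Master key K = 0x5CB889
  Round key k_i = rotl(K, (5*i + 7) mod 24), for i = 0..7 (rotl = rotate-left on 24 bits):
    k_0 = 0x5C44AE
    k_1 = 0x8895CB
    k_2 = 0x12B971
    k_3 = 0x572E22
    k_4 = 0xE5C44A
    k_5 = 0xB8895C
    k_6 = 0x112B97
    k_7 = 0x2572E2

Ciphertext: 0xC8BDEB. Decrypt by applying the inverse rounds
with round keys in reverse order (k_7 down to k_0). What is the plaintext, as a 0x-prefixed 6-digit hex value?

0xEBE9C0

s_0 = ciphertext = 0xC8BDEB
s_1 = InvRound(s_0, k_7) = 0x9A633D
s_2 = InvRound(s_1, k_6) = 0xFFD708
s_3 = InvRound(s_2, k_5) = 0x75EBEA
s_4 = InvRound(s_3, k_4) = 0x22D173
s_5 = InvRound(s_4, k_3) = 0x760356
s_6 = InvRound(s_5, k_2) = 0x4B7A51
s_7 = InvRound(s_6, k_1) = 0x4AFC79
s_8 = InvRound(s_7, k_0) = 0xEBE9C0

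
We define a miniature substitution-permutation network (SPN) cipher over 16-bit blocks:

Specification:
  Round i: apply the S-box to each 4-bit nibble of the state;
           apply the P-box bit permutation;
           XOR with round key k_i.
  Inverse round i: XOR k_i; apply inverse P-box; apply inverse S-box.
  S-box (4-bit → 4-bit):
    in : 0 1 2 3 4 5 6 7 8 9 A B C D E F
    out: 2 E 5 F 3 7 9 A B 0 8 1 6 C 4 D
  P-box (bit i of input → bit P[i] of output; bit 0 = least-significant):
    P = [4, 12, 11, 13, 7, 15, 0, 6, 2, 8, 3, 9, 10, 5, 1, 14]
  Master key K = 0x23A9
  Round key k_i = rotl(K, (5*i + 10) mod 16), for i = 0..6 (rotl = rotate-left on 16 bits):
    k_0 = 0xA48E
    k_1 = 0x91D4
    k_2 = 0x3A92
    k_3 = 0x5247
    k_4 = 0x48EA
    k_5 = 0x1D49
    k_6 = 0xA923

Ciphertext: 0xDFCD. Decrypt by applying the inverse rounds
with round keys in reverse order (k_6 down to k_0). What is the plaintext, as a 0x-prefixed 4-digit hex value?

s_0 = ciphertext = 0xDFCD
s_1 = InvRound(s_0, k_6) = 0x3F67
s_2 = InvRound(s_1, k_5) = 0xCF9A
s_3 = InvRound(s_2, k_4) = 0x477B
s_4 = InvRound(s_3, k_3) = 0x4594
s_5 = InvRound(s_4, k_2) = 0xF891
s_6 = InvRound(s_5, k_1) = 0xA4DD
s_7 = InvRound(s_6, k_0) = 0xE9DB

0xE9DB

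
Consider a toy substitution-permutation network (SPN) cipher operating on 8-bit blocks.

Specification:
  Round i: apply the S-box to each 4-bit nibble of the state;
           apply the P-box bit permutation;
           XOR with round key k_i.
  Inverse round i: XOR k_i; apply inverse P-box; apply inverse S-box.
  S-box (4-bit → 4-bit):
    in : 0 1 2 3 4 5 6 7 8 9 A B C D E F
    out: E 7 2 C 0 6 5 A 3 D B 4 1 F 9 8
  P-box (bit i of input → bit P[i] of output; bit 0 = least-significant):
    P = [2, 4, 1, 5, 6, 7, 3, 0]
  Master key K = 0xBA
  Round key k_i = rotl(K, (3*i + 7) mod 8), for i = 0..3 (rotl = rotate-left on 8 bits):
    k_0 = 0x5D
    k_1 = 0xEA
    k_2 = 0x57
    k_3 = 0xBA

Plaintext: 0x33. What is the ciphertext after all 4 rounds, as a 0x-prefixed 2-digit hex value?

0x1C

s_0 = plaintext = 0x33
s_1 = Round(s_0, k_0) = 0x76
s_2 = Round(s_1, k_1) = 0x6D
s_3 = Round(s_2, k_2) = 0x29
s_4 = Round(s_3, k_3) = 0x1C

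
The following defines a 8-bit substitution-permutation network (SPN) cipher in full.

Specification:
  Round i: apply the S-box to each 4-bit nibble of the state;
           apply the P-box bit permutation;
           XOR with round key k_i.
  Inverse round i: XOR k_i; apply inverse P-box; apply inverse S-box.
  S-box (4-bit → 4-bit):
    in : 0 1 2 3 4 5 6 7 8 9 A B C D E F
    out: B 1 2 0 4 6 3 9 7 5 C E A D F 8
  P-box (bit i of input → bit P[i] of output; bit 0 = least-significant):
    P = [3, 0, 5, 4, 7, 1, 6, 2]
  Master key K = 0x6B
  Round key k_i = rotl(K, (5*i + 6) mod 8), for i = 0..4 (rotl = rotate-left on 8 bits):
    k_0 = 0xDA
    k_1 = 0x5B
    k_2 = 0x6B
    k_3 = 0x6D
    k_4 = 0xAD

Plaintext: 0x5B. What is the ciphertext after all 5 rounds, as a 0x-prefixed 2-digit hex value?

s_0 = plaintext = 0x5B
s_1 = Round(s_0, k_0) = 0xA9
s_2 = Round(s_1, k_1) = 0x37
s_3 = Round(s_2, k_2) = 0x73
s_4 = Round(s_3, k_3) = 0xE9
s_5 = Round(s_4, k_4) = 0x43

0x43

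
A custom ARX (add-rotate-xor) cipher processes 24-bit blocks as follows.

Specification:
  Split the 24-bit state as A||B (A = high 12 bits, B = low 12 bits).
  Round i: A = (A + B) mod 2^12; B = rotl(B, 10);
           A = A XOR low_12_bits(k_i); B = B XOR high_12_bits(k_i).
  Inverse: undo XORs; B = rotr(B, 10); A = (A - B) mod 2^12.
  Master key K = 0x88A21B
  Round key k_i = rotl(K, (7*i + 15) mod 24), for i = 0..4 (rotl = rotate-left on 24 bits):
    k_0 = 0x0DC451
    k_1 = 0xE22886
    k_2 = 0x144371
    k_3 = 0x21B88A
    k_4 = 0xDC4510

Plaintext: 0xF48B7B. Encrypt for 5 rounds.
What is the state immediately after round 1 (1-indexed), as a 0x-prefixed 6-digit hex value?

s_0 = plaintext = 0xF48B7B
s_1 = Round(s_0, k_0) = 0xE92E02
s_2 = Round(s_1, k_1) = 0x4125A2
s_3 = Round(s_2, k_2) = 0xAC582C
s_4 = Round(s_3, k_3) = 0xA7B010
s_5 = Round(s_4, k_4) = 0xF9BDC0

0xE92E02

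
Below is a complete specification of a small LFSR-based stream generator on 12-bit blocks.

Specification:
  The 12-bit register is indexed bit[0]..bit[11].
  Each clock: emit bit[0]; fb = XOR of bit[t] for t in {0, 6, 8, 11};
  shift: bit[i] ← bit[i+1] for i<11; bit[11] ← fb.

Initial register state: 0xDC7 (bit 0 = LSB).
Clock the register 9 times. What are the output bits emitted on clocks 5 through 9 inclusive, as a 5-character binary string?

00111

reg_0 = 0xDC7
clock 1: out=1, reg = 0x6E3
clock 2: out=1, reg = 0x371
clock 3: out=1, reg = 0x9B8
clock 4: out=0, reg = 0x4DC
clock 5: out=0, reg = 0xA6E
clock 6: out=0, reg = 0x537
clock 7: out=1, reg = 0x29B
clock 8: out=1, reg = 0x94D
clock 9: out=1, reg = 0x4A6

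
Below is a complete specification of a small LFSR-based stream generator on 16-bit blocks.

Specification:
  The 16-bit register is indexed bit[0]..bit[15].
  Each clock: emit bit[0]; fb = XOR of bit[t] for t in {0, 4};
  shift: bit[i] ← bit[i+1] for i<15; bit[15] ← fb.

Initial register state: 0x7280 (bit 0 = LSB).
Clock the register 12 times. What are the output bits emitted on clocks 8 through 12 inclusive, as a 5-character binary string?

10100

reg_0 = 0x7280
clock 1: out=0, reg = 0x3940
clock 2: out=0, reg = 0x1CA0
clock 3: out=0, reg = 0x0E50
clock 4: out=0, reg = 0x8728
clock 5: out=0, reg = 0x4394
clock 6: out=0, reg = 0xA1CA
clock 7: out=0, reg = 0x50E5
clock 8: out=1, reg = 0xA872
clock 9: out=0, reg = 0xD439
clock 10: out=1, reg = 0x6A1C
clock 11: out=0, reg = 0xB50E
clock 12: out=0, reg = 0x5A87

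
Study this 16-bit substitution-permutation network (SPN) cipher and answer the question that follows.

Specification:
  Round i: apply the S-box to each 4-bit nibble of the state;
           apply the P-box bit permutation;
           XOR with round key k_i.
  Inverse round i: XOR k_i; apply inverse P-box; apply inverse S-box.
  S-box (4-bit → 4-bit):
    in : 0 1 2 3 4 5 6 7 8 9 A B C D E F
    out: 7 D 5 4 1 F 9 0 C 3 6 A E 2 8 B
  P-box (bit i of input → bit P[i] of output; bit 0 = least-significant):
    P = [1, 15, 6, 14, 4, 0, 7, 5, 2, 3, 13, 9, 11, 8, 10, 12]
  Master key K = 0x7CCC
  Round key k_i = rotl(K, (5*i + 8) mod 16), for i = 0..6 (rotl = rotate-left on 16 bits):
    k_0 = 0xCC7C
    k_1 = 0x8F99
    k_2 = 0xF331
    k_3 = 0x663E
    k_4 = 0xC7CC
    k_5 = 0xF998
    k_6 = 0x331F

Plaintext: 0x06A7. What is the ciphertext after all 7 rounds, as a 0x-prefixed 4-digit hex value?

0xF808

s_0 = plaintext = 0x06A7
s_1 = Round(s_0, k_0) = 0xC3F9
s_2 = Round(s_1, k_1) = 0x3AAA
s_3 = Round(s_2, k_2) = 0x57F8
s_4 = Round(s_3, k_3) = 0x3B4F
s_5 = Round(s_4, k_4) = 0x01D6
s_6 = Round(s_5, k_5) = 0x969F
s_7 = Round(s_6, k_6) = 0xF808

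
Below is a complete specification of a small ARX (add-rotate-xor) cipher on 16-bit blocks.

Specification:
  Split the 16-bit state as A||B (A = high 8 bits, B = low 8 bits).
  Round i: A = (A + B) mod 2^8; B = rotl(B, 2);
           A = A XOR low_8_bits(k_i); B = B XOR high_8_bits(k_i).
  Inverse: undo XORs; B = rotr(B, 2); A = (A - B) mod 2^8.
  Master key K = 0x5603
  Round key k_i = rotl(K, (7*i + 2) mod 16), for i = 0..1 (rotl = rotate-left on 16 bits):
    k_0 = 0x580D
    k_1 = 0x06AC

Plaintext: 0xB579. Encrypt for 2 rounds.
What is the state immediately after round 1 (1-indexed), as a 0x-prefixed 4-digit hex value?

s_0 = plaintext = 0xB579
s_1 = Round(s_0, k_0) = 0x23BD
s_2 = Round(s_1, k_1) = 0x4CF0

0x23BD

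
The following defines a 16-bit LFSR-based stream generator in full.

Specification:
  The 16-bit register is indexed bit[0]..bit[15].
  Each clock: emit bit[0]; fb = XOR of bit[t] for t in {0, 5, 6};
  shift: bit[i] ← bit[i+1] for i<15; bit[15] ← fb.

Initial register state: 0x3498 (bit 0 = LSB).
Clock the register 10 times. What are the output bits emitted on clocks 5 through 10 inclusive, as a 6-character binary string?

reg_0 = 0x3498
clock 1: out=0, reg = 0x1A4C
clock 2: out=0, reg = 0x8D26
clock 3: out=0, reg = 0xC693
clock 4: out=1, reg = 0xE349
clock 5: out=1, reg = 0x71A4
clock 6: out=0, reg = 0xB8D2
clock 7: out=0, reg = 0xDC69
clock 8: out=1, reg = 0xEE34
clock 9: out=0, reg = 0xF71A
clock 10: out=0, reg = 0x7B8D

100100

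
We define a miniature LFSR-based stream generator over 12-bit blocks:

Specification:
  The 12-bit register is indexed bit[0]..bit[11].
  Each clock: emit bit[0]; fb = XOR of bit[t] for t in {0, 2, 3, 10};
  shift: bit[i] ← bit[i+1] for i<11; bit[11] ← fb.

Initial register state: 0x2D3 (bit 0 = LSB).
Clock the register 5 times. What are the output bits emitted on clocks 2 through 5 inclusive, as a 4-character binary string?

reg_0 = 0x2D3
clock 1: out=1, reg = 0x969
clock 2: out=1, reg = 0x4B4
clock 3: out=0, reg = 0x25A
clock 4: out=0, reg = 0x92D
clock 5: out=1, reg = 0xC96

1001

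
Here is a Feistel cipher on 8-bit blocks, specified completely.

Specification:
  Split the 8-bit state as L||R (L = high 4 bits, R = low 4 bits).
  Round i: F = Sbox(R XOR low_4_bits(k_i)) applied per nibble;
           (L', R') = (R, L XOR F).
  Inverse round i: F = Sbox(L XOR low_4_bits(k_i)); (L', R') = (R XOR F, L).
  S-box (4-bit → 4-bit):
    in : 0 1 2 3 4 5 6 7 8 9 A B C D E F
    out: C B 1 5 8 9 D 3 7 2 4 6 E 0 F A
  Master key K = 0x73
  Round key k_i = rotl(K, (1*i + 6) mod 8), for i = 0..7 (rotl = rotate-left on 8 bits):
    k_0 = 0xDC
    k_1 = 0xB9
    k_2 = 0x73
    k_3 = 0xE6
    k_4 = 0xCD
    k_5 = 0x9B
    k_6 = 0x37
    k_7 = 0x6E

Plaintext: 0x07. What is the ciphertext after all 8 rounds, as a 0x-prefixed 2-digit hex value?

s_0 = plaintext = 0x07
s_1 = Round(s_0, k_0) = 0x76
s_2 = Round(s_1, k_1) = 0x6D
s_3 = Round(s_2, k_2) = 0xD9
s_4 = Round(s_3, k_3) = 0x97
s_5 = Round(s_4, k_4) = 0x7D
s_6 = Round(s_5, k_5) = 0xDA
s_7 = Round(s_6, k_6) = 0xAD
s_8 = Round(s_7, k_7) = 0xDF

0xDF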